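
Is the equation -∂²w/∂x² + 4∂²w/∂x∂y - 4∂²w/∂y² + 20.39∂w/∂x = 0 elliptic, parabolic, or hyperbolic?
Computing B² - 4AC with A = -1, B = 4, C = -4: discriminant = 0 (zero). Answer: parabolic.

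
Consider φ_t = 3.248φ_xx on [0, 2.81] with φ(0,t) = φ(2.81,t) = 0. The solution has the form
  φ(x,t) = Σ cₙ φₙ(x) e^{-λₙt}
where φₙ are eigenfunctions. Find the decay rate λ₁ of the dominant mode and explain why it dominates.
Eigenvalues: λₙ = 3.248n²π²/2.81².
First three modes:
  n=1: λ₁ = 3.248π²/2.81² ≈ 4.06
  n=2: λ₂ = 12.992π²/2.81² ≈ 16.239 (4× faster decay)
  n=3: λ₃ = 29.232π²/2.81² ≈ 36.538 (9× faster decay)
As t → ∞, higher modes decay exponentially faster. The n=1 mode dominates: φ ~ c₁ sin(πx/2.81) e^{-λ₁t}.
Decay rate: λ₁ = 3.248π²/2.81² ≈ 4.06.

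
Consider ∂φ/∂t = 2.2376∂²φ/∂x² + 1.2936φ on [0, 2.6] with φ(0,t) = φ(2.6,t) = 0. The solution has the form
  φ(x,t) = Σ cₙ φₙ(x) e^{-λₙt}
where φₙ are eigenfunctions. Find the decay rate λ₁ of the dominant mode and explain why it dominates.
Eigenvalues: λₙ = 2.2376n²π²/2.6² - 1.2936.
First three modes:
  n=1: λ₁ = 2.2376π²/2.6² - 1.2936 ≈ 1.973
  n=2: λ₂ = 8.9504π²/2.6² - 1.2936 ≈ 11.774
  n=3: λ₃ = 20.1384π²/2.6² - 1.2936 ≈ 28.108
Since 2.2376π²/2.6² ≈ 3.267 > 1.2936, all λₙ > 0.
The n=1 mode decays slowest → dominates as t → ∞.
Asymptotic: φ ~ c₁ sin(πx/2.6) e^{-λ₁t} with decay rate λ₁ ≈ 1.973.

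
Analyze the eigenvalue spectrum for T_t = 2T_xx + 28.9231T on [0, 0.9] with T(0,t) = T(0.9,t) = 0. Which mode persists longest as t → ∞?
Eigenvalues: λₙ = 2n²π²/0.9² - 28.9231.
First three modes:
  n=1: λ₁ = 2π²/0.9² - 28.9231 ≈ -4.554
  n=2: λ₂ = 8π²/0.9² - 28.9231 ≈ 68.554
  n=3: λ₃ = 18π²/0.9² - 28.9231 ≈ 190.401
Since 2π²/0.9² ≈ 24.369 < 28.9231, λ₁ < 0.
The n=1 mode grows fastest (−λₙ is largest for n=1) → dominates.
Asymptotic: T ~ c₁ sin(πx/0.9) e^{4.554t} (exponential growth at rate −λ₁ ≈ 4.554).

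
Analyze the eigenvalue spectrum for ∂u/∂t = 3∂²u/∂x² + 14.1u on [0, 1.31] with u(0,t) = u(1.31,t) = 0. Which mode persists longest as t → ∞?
Eigenvalues: λₙ = 3n²π²/1.31² - 14.1.
First three modes:
  n=1: λ₁ = 3π²/1.31² - 14.1 ≈ 3.154
  n=2: λ₂ = 12π²/1.31² - 14.1 ≈ 54.914
  n=3: λ₃ = 27π²/1.31² - 14.1 ≈ 141.182
Since 3π²/1.31² ≈ 17.254 > 14.1, all λₙ > 0.
The n=1 mode decays slowest → dominates as t → ∞.
Asymptotic: u ~ c₁ sin(πx/1.31) e^{-λ₁t} with decay rate λ₁ ≈ 3.154.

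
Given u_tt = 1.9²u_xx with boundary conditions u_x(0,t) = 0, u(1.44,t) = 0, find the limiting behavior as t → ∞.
u oscillates (no decay). Energy is conserved; the solution oscillates indefinitely as standing waves.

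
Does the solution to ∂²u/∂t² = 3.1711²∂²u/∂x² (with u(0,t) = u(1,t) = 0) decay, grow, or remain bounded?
u oscillates (no decay). Energy is conserved; the solution oscillates indefinitely as standing waves.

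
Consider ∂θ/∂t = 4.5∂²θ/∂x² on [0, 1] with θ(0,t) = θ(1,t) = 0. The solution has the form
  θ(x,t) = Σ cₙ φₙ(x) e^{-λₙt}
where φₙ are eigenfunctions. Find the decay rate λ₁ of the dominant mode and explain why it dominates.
Eigenvalues: λₙ = 4.5n²π².
First three modes:
  n=1: λ₁ = 4.5π² ≈ 44.413
  n=2: λ₂ = 18π² ≈ 177.653 (4× faster decay)
  n=3: λ₃ = 40.5π² ≈ 399.719 (9× faster decay)
As t → ∞, higher modes decay exponentially faster. The n=1 mode dominates: θ ~ c₁ sin(πx) e^{-λ₁t}.
Decay rate: λ₁ = 4.5π² ≈ 44.413.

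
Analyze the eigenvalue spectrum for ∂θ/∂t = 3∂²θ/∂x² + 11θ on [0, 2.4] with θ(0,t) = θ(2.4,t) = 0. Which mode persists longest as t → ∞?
Eigenvalues: λₙ = 3n²π²/2.4² - 11.
First three modes:
  n=1: λ₁ = 3π²/2.4² - 11 ≈ -5.86
  n=2: λ₂ = 12π²/2.4² - 11 ≈ 9.562
  n=3: λ₃ = 27π²/2.4² - 11 ≈ 35.264
Since 3π²/2.4² ≈ 5.14 < 11, λ₁ < 0.
The n=1 mode grows fastest (−λₙ is largest for n=1) → dominates.
Asymptotic: θ ~ c₁ sin(πx/2.4) e^{5.86t} (exponential growth at rate −λ₁ ≈ 5.86).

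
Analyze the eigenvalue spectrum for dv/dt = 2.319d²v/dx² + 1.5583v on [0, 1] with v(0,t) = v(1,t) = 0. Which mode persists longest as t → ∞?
Eigenvalues: λₙ = 2.319n²π²/1² - 1.5583.
First three modes:
  n=1: λ₁ = 2.319π² - 1.5583 ≈ 21.329
  n=2: λ₂ = 9.276π² - 1.5583 ≈ 89.992
  n=3: λ₃ = 20.871π² - 1.5583 ≈ 204.43
Since 2.319π² ≈ 22.888 > 1.5583, all λₙ > 0.
The n=1 mode decays slowest → dominates as t → ∞.
Asymptotic: v ~ c₁ sin(πx/1) e^{-λ₁t} with decay rate λ₁ ≈ 21.329.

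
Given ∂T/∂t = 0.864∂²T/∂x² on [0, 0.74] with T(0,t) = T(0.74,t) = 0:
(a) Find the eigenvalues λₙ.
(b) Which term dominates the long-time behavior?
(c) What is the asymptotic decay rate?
Eigenvalues: λₙ = 0.864n²π²/0.74².
First three modes:
  n=1: λ₁ = 0.864π²/0.74² ≈ 15.572
  n=2: λ₂ = 3.456π²/0.74² ≈ 62.289 (4× faster decay)
  n=3: λ₃ = 7.776π²/0.74² ≈ 140.15 (9× faster decay)
As t → ∞, higher modes decay exponentially faster. The n=1 mode dominates: T ~ c₁ sin(πx/0.74) e^{-λ₁t}.
Decay rate: λ₁ = 0.864π²/0.74² ≈ 15.572.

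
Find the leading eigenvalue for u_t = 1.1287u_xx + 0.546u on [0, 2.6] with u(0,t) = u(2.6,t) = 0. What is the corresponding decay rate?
Eigenvalues: λₙ = 1.1287n²π²/2.6² - 0.546.
First three modes:
  n=1: λ₁ = 1.1287π²/2.6² - 0.546 ≈ 1.102
  n=2: λ₂ = 4.5148π²/2.6² - 0.546 ≈ 6.046
  n=3: λ₃ = 10.1583π²/2.6² - 0.546 ≈ 14.285
Since 1.1287π²/2.6² ≈ 1.648 > 0.546, all λₙ > 0.
The n=1 mode decays slowest → dominates as t → ∞.
Asymptotic: u ~ c₁ sin(πx/2.6) e^{-λ₁t} with decay rate λ₁ ≈ 1.102.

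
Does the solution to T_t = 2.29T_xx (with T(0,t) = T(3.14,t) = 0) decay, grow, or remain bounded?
T → 0. Heat diffuses out through both boundaries.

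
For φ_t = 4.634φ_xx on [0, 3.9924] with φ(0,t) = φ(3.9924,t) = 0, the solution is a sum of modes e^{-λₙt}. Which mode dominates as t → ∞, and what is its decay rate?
Eigenvalues: λₙ = 4.634n²π²/3.9924².
First three modes:
  n=1: λ₁ = 4.634π²/3.9924² ≈ 2.869
  n=2: λ₂ = 18.536π²/3.9924² ≈ 11.478 (4× faster decay)
  n=3: λ₃ = 41.706π²/3.9924² ≈ 25.824 (9× faster decay)
As t → ∞, higher modes decay exponentially faster. The n=1 mode dominates: φ ~ c₁ sin(πx/3.9924) e^{-λ₁t}.
Decay rate: λ₁ = 4.634π²/3.9924² ≈ 2.869.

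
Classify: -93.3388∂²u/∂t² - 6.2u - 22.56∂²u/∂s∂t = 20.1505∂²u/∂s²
Rewriting in standard form: -20.1505∂²u/∂s² - 22.56∂²u/∂s∂t - 93.3388∂²u/∂t² - 6.2u = 0. Elliptic (discriminant = -7014.3403576).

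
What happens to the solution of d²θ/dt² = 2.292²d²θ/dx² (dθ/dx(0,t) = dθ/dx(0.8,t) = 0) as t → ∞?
θ oscillates about a mean that drifts linearly in t (generically unbounded; no decay). There is no damping, so the nonconstant modes persist as standing waves (energy conserved, no decay). But with Neumann conditions at both ends the constant mode has eigenvalue 0: the spatial mean M(t) of θ satisfies M'' = 0, so M(t) = M(0) + M'(0)·t. Unless the initial velocity has zero mean (∫θ_t(x,0)dx = 0), the solution grows linearly in t (unbounded, though not exponentially); if it does have zero mean, the solution stays bounded and simply oscillates.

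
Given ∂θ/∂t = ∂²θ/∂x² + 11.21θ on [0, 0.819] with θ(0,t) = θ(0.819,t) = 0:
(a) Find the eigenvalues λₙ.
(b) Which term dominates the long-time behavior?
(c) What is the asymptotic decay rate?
Eigenvalues: λₙ = n²π²/0.819² - 11.21.
First three modes:
  n=1: λ₁ = π²/0.819² - 11.21 ≈ 3.504
  n=2: λ₂ = 4π²/0.819² - 11.21 ≈ 47.646
  n=3: λ₃ = 9π²/0.819² - 11.21 ≈ 121.216
Since π²/0.819² ≈ 14.714 > 11.21, all λₙ > 0.
The n=1 mode decays slowest → dominates as t → ∞.
Asymptotic: θ ~ c₁ sin(πx/0.819) e^{-λ₁t} with decay rate λ₁ ≈ 3.504.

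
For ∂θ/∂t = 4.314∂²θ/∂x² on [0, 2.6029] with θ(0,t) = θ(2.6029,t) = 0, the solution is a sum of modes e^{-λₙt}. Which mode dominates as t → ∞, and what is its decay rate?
Eigenvalues: λₙ = 4.314n²π²/2.6029².
First three modes:
  n=1: λ₁ = 4.314π²/2.6029² ≈ 6.284
  n=2: λ₂ = 17.256π²/2.6029² ≈ 25.138 (4× faster decay)
  n=3: λ₃ = 38.826π²/2.6029² ≈ 56.56 (9× faster decay)
As t → ∞, higher modes decay exponentially faster. The n=1 mode dominates: θ ~ c₁ sin(πx/2.6029) e^{-λ₁t}.
Decay rate: λ₁ = 4.314π²/2.6029² ≈ 6.284.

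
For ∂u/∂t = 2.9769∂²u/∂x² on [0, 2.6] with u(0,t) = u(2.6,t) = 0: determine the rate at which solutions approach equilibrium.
Eigenvalues: λₙ = 2.9769n²π²/2.6².
First three modes:
  n=1: λ₁ = 2.9769π²/2.6² ≈ 4.346
  n=2: λ₂ = 11.9076π²/2.6² ≈ 17.385 (4× faster decay)
  n=3: λ₃ = 26.7921π²/2.6² ≈ 39.116 (9× faster decay)
As t → ∞, higher modes decay exponentially faster. The n=1 mode dominates: u ~ c₁ sin(πx/2.6) e^{-λ₁t}.
Decay rate: λ₁ = 2.9769π²/2.6² ≈ 4.346.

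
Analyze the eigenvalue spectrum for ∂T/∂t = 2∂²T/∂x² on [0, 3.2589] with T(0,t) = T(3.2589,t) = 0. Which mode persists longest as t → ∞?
Eigenvalues: λₙ = 2n²π²/3.2589².
First three modes:
  n=1: λ₁ = 2π²/3.2589² ≈ 1.859
  n=2: λ₂ = 8π²/3.2589² ≈ 7.434 (4× faster decay)
  n=3: λ₃ = 18π²/3.2589² ≈ 16.727 (9× faster decay)
As t → ∞, higher modes decay exponentially faster. The n=1 mode dominates: T ~ c₁ sin(πx/3.2589) e^{-λ₁t}.
Decay rate: λ₁ = 2π²/3.2589² ≈ 1.859.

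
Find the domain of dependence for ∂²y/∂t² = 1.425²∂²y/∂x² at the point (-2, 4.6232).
Domain of dependence: [-8.58806, 4.58806]. Signals travel at speed 1.425, so data within |x - -2| ≤ 1.425·4.6232 = 6.58806 can reach the point.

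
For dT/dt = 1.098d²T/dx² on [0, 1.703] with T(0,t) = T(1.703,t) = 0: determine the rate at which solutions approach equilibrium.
Eigenvalues: λₙ = 1.098n²π²/1.703².
First three modes:
  n=1: λ₁ = 1.098π²/1.703² ≈ 3.737
  n=2: λ₂ = 4.392π²/1.703² ≈ 14.946 (4× faster decay)
  n=3: λ₃ = 9.882π²/1.703² ≈ 33.629 (9× faster decay)
As t → ∞, higher modes decay exponentially faster. The n=1 mode dominates: T ~ c₁ sin(πx/1.703) e^{-λ₁t}.
Decay rate: λ₁ = 1.098π²/1.703² ≈ 3.737.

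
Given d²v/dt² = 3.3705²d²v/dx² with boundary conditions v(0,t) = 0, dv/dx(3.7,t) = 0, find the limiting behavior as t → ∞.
v oscillates (no decay). Energy is conserved; the solution oscillates indefinitely as standing waves.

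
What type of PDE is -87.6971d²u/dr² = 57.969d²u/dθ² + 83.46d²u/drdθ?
Rewriting in standard form: -87.6971d²u/dr² - 83.46d²u/drdθ - 57.969d²u/dθ² = 0. With A = -87.6971, B = -83.46, C = -57.969, the discriminant is -13369.2811596. This is an elliptic PDE.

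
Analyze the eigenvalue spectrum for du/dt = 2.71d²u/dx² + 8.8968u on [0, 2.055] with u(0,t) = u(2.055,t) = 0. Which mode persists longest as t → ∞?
Eigenvalues: λₙ = 2.71n²π²/2.055² - 8.8968.
First three modes:
  n=1: λ₁ = 2.71π²/2.055² - 8.8968 ≈ -2.563
  n=2: λ₂ = 10.84π²/2.055² - 8.8968 ≈ 16.437
  n=3: λ₃ = 24.39π²/2.055² - 8.8968 ≈ 48.105
Since 2.71π²/2.055² ≈ 6.334 < 8.8968, λ₁ < 0.
The n=1 mode grows fastest (−λₙ is largest for n=1) → dominates.
Asymptotic: u ~ c₁ sin(πx/2.055) e^{2.563t} (exponential growth at rate −λ₁ ≈ 2.563).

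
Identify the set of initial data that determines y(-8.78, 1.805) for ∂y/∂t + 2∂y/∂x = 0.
A single point: x = -12.39. The characteristic through (-8.78, 1.805) is x - 2t = const, so x = -8.78 - 2·1.805 = -12.39.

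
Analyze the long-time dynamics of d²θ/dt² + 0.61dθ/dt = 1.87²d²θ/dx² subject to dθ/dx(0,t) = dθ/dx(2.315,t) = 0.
Long-time behavior: θ → constant (steady state). Damping (γ=0.61) dissipates the nonconstant modes; with Neumann BCs the spatial average obeys M''+γM'=0 and tends to a finite limit.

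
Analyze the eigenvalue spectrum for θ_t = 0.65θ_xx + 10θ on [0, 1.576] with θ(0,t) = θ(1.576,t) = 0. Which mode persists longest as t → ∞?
Eigenvalues: λₙ = 0.65n²π²/1.576² - 10.
First three modes:
  n=1: λ₁ = 0.65π²/1.576² - 10 ≈ -7.417
  n=2: λ₂ = 2.6π²/1.576² - 10 ≈ 0.331
  n=3: λ₃ = 5.85π²/1.576² - 10 ≈ 13.246
Since 0.65π²/1.576² ≈ 2.583 < 10, λ₁ < 0.
The n=1 mode grows fastest (−λₙ is largest for n=1) → dominates.
Asymptotic: θ ~ c₁ sin(πx/1.576) e^{7.417t} (exponential growth at rate −λ₁ ≈ 7.417).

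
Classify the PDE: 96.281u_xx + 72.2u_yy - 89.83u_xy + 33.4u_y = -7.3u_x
Rewriting in standard form: 96.281u_xx - 89.83u_xy + 72.2u_yy + 7.3u_x + 33.4u_y = 0. A = 96.281, B = -89.83, C = 72.2. Discriminant B² - 4AC = -19736.5239. Since -19736.5239 < 0, elliptic.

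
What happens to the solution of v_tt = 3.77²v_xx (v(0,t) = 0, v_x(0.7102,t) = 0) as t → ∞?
v oscillates (no decay). Energy is conserved; the solution oscillates indefinitely as standing waves.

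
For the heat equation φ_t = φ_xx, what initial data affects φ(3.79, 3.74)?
The entire real line. The heat equation has infinite propagation speed: any initial disturbance instantly affects all points (though exponentially small far away).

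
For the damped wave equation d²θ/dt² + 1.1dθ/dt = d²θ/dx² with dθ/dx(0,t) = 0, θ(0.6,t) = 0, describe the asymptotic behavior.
θ → 0. Damping (γ=1.1) dissipates energy; oscillations decay exponentially.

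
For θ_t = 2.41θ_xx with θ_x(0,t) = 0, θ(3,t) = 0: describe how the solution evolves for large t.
θ → 0. Heat escapes through the Dirichlet boundary.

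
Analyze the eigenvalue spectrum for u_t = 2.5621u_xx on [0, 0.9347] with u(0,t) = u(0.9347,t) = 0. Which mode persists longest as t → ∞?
Eigenvalues: λₙ = 2.5621n²π²/0.9347².
First three modes:
  n=1: λ₁ = 2.5621π²/0.9347² ≈ 28.944
  n=2: λ₂ = 10.2484π²/0.9347² ≈ 115.774 (4× faster decay)
  n=3: λ₃ = 23.0589π²/0.9347² ≈ 260.492 (9× faster decay)
As t → ∞, higher modes decay exponentially faster. The n=1 mode dominates: u ~ c₁ sin(πx/0.9347) e^{-λ₁t}.
Decay rate: λ₁ = 2.5621π²/0.9347² ≈ 28.944.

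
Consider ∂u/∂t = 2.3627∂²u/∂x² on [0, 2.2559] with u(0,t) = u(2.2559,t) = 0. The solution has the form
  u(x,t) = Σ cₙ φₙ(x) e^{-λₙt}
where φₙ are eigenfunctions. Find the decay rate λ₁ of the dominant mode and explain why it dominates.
Eigenvalues: λₙ = 2.3627n²π²/2.2559².
First three modes:
  n=1: λ₁ = 2.3627π²/2.2559² ≈ 4.582
  n=2: λ₂ = 9.4508π²/2.2559² ≈ 18.329 (4× faster decay)
  n=3: λ₃ = 21.2643π²/2.2559² ≈ 41.239 (9× faster decay)
As t → ∞, higher modes decay exponentially faster. The n=1 mode dominates: u ~ c₁ sin(πx/2.2559) e^{-λ₁t}.
Decay rate: λ₁ = 2.3627π²/2.2559² ≈ 4.582.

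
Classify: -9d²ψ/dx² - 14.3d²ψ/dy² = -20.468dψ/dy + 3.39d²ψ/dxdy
Rewriting in standard form: -9d²ψ/dx² - 3.39d²ψ/dxdy - 14.3d²ψ/dy² + 20.468dψ/dy = 0. Elliptic (discriminant = -503.3079).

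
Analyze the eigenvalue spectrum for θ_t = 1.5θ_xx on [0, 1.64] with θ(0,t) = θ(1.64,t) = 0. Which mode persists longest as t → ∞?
Eigenvalues: λₙ = 1.5n²π²/1.64².
First three modes:
  n=1: λ₁ = 1.5π²/1.64² ≈ 5.504
  n=2: λ₂ = 6π²/1.64² ≈ 22.017 (4× faster decay)
  n=3: λ₃ = 13.5π²/1.64² ≈ 49.539 (9× faster decay)
As t → ∞, higher modes decay exponentially faster. The n=1 mode dominates: θ ~ c₁ sin(πx/1.64) e^{-λ₁t}.
Decay rate: λ₁ = 1.5π²/1.64² ≈ 5.504.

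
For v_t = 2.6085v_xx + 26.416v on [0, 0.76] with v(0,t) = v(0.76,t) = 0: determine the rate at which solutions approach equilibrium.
Eigenvalues: λₙ = 2.6085n²π²/0.76² - 26.416.
First three modes:
  n=1: λ₁ = 2.6085π²/0.76² - 26.416 ≈ 18.156
  n=2: λ₂ = 10.434π²/0.76² - 26.416 ≈ 151.873
  n=3: λ₃ = 23.4765π²/0.76² - 26.416 ≈ 374.733
Since 2.6085π²/0.76² ≈ 44.572 > 26.416, all λₙ > 0.
The n=1 mode decays slowest → dominates as t → ∞.
Asymptotic: v ~ c₁ sin(πx/0.76) e^{-λ₁t} with decay rate λ₁ ≈ 18.156.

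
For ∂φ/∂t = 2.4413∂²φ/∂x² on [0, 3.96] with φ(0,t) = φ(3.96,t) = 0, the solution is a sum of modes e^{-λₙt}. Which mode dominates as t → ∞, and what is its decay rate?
Eigenvalues: λₙ = 2.4413n²π²/3.96².
First three modes:
  n=1: λ₁ = 2.4413π²/3.96² ≈ 1.536
  n=2: λ₂ = 9.7652π²/3.96² ≈ 6.146 (4× faster decay)
  n=3: λ₃ = 21.9717π²/3.96² ≈ 13.828 (9× faster decay)
As t → ∞, higher modes decay exponentially faster. The n=1 mode dominates: φ ~ c₁ sin(πx/3.96) e^{-λ₁t}.
Decay rate: λ₁ = 2.4413π²/3.96² ≈ 1.536.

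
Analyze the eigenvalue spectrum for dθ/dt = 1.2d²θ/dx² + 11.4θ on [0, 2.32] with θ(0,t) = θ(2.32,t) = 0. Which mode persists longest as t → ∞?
Eigenvalues: λₙ = 1.2n²π²/2.32² - 11.4.
First three modes:
  n=1: λ₁ = 1.2π²/2.32² - 11.4 ≈ -9.2
  n=2: λ₂ = 4.8π²/2.32² - 11.4 ≈ -2.598
  n=3: λ₃ = 10.8π²/2.32² - 11.4 ≈ 8.404
Since 1.2π²/2.32² ≈ 2.2 < 11.4, λ₁ < 0.
The n=1 mode grows fastest (−λₙ is largest for n=1) → dominates.
Asymptotic: θ ~ c₁ sin(πx/2.32) e^{9.2t} (exponential growth at rate −λ₁ ≈ 9.2).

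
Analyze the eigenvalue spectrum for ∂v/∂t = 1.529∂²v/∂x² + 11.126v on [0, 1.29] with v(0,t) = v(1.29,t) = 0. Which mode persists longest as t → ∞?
Eigenvalues: λₙ = 1.529n²π²/1.29² - 11.126.
First three modes:
  n=1: λ₁ = 1.529π²/1.29² - 11.126 ≈ -2.058
  n=2: λ₂ = 6.116π²/1.29² - 11.126 ≈ 25.147
  n=3: λ₃ = 13.761π²/1.29² - 11.126 ≈ 70.489
Since 1.529π²/1.29² ≈ 9.068 < 11.126, λ₁ < 0.
The n=1 mode grows fastest (−λₙ is largest for n=1) → dominates.
Asymptotic: v ~ c₁ sin(πx/1.29) e^{2.058t} (exponential growth at rate −λ₁ ≈ 2.058).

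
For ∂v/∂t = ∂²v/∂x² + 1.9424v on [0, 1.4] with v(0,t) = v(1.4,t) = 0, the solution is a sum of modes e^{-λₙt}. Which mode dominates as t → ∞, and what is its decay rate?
Eigenvalues: λₙ = n²π²/1.4² - 1.9424.
First three modes:
  n=1: λ₁ = π²/1.4² - 1.9424 ≈ 3.093
  n=2: λ₂ = 4π²/1.4² - 1.9424 ≈ 18.2
  n=3: λ₃ = 9π²/1.4² - 1.9424 ≈ 43.377
Since π²/1.4² ≈ 5.036 > 1.9424, all λₙ > 0.
The n=1 mode decays slowest → dominates as t → ∞.
Asymptotic: v ~ c₁ sin(πx/1.4) e^{-λ₁t} with decay rate λ₁ ≈ 3.093.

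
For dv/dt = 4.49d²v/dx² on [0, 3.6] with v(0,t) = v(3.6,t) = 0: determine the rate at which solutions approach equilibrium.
Eigenvalues: λₙ = 4.49n²π²/3.6².
First three modes:
  n=1: λ₁ = 4.49π²/3.6² ≈ 3.419
  n=2: λ₂ = 17.96π²/3.6² ≈ 13.677 (4× faster decay)
  n=3: λ₃ = 40.41π²/3.6² ≈ 30.774 (9× faster decay)
As t → ∞, higher modes decay exponentially faster. The n=1 mode dominates: v ~ c₁ sin(πx/3.6) e^{-λ₁t}.
Decay rate: λ₁ = 4.49π²/3.6² ≈ 3.419.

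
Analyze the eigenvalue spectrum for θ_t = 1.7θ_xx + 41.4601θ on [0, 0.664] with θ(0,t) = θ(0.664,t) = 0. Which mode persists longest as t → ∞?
Eigenvalues: λₙ = 1.7n²π²/0.664² - 41.4601.
First three modes:
  n=1: λ₁ = 1.7π²/0.664² - 41.4601 ≈ -3.405
  n=2: λ₂ = 6.8π²/0.664² - 41.4601 ≈ 110.76
  n=3: λ₃ = 15.3π²/0.664² - 41.4601 ≈ 301.036
Since 1.7π²/0.664² ≈ 38.055 < 41.4601, λ₁ < 0.
The n=1 mode grows fastest (−λₙ is largest for n=1) → dominates.
Asymptotic: θ ~ c₁ sin(πx/0.664) e^{3.405t} (exponential growth at rate −λ₁ ≈ 3.405).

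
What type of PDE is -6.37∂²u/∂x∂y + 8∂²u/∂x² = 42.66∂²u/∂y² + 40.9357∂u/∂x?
Rewriting in standard form: 8∂²u/∂x² - 6.37∂²u/∂x∂y - 42.66∂²u/∂y² - 40.9357∂u/∂x = 0. With A = 8, B = -6.37, C = -42.66, the discriminant is 1405.6969. This is a hyperbolic PDE.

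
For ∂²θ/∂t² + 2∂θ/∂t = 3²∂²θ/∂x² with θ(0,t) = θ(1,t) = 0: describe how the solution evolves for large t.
θ → 0. Damping (γ=2) dissipates energy; oscillations decay exponentially.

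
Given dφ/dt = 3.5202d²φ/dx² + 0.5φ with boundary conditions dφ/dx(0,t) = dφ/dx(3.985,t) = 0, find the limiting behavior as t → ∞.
φ grows unboundedly. With Neumann BCs the constant mode has diffusion eigenvalue 0, so any r > 0 makes it grow like e^(0.5t); solution grows exponentially.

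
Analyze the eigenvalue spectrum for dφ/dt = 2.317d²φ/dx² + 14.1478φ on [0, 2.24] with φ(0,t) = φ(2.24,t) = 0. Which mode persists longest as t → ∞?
Eigenvalues: λₙ = 2.317n²π²/2.24² - 14.1478.
First three modes:
  n=1: λ₁ = 2.317π²/2.24² - 14.1478 ≈ -9.59
  n=2: λ₂ = 9.268π²/2.24² - 14.1478 ≈ 4.082
  n=3: λ₃ = 20.853π²/2.24² - 14.1478 ≈ 26.87
Since 2.317π²/2.24² ≈ 4.558 < 14.1478, λ₁ < 0.
The n=1 mode grows fastest (−λₙ is largest for n=1) → dominates.
Asymptotic: φ ~ c₁ sin(πx/2.24) e^{9.59t} (exponential growth at rate −λ₁ ≈ 9.59).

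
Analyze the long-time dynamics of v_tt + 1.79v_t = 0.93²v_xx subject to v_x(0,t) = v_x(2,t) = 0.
Long-time behavior: v → constant (steady state). Damping (γ=1.79) dissipates the nonconstant modes; with Neumann BCs the spatial average obeys M''+γM'=0 and tends to a finite limit.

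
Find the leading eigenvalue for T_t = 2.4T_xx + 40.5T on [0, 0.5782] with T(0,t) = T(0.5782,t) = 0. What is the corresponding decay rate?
Eigenvalues: λₙ = 2.4n²π²/0.5782² - 40.5.
First three modes:
  n=1: λ₁ = 2.4π²/0.5782² - 40.5 ≈ 30.352
  n=2: λ₂ = 9.6π²/0.5782² - 40.5 ≈ 242.91
  n=3: λ₃ = 21.6π²/0.5782² - 40.5 ≈ 597.172
Since 2.4π²/0.5782² ≈ 70.852 > 40.5, all λₙ > 0.
The n=1 mode decays slowest → dominates as t → ∞.
Asymptotic: T ~ c₁ sin(πx/0.5782) e^{-λ₁t} with decay rate λ₁ ≈ 30.352.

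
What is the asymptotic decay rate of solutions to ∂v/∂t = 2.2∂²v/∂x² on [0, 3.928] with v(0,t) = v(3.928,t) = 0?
Eigenvalues: λₙ = 2.2n²π²/3.928².
First three modes:
  n=1: λ₁ = 2.2π²/3.928² ≈ 1.407
  n=2: λ₂ = 8.8π²/3.928² ≈ 5.629 (4× faster decay)
  n=3: λ₃ = 19.8π²/3.928² ≈ 12.665 (9× faster decay)
As t → ∞, higher modes decay exponentially faster. The n=1 mode dominates: v ~ c₁ sin(πx/3.928) e^{-λ₁t}.
Decay rate: λ₁ = 2.2π²/3.928² ≈ 1.407.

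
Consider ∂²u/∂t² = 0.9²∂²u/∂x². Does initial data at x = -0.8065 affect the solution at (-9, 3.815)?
No. The domain of dependence is [-12.4335, -5.5665], and -0.8065 is outside this interval.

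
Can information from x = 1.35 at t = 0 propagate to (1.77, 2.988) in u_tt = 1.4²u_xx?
Yes. The domain of dependence is [-2.4132, 5.9532], and 1.35 ∈ [-2.4132, 5.9532].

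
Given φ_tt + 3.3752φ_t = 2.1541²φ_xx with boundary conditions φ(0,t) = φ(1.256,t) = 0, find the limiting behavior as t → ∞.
φ → 0. Damping (γ=3.3752) dissipates energy; oscillations decay exponentially.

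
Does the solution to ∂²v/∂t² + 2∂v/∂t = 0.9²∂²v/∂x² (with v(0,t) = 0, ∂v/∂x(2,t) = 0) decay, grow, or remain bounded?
v → 0. Damping (γ=2) dissipates energy; oscillations decay exponentially.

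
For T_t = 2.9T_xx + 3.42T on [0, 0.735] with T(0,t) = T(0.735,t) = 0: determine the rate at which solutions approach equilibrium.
Eigenvalues: λₙ = 2.9n²π²/0.735² - 3.42.
First three modes:
  n=1: λ₁ = 2.9π²/0.735² - 3.42 ≈ 49.561
  n=2: λ₂ = 11.6π²/0.735² - 3.42 ≈ 208.505
  n=3: λ₃ = 26.1π²/0.735² - 3.42 ≈ 473.412
Since 2.9π²/0.735² ≈ 52.981 > 3.42, all λₙ > 0.
The n=1 mode decays slowest → dominates as t → ∞.
Asymptotic: T ~ c₁ sin(πx/0.735) e^{-λ₁t} with decay rate λ₁ ≈ 49.561.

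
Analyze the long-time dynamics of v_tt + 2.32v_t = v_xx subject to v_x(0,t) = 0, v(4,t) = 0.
Long-time behavior: v → 0. Damping (γ=2.32) dissipates energy; oscillations decay exponentially.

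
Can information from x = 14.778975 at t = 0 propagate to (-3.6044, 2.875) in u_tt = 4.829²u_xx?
No. The domain of dependence is [-17.487775, 10.278975], and 14.778975 is outside this interval.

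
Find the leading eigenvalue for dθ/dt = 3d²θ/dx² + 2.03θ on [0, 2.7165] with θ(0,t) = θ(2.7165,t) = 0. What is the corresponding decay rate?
Eigenvalues: λₙ = 3n²π²/2.7165² - 2.03.
First three modes:
  n=1: λ₁ = 3π²/2.7165² - 2.03 ≈ 1.982
  n=2: λ₂ = 12π²/2.7165² - 2.03 ≈ 14.02
  n=3: λ₃ = 27π²/2.7165² - 2.03 ≈ 34.081
Since 3π²/2.7165² ≈ 4.012 > 2.03, all λₙ > 0.
The n=1 mode decays slowest → dominates as t → ∞.
Asymptotic: θ ~ c₁ sin(πx/2.7165) e^{-λ₁t} with decay rate λ₁ ≈ 1.982.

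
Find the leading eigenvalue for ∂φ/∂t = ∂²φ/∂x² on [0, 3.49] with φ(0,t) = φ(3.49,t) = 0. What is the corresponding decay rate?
Eigenvalues: λₙ = n²π²/3.49².
First three modes:
  n=1: λ₁ = π²/3.49² ≈ 0.81
  n=2: λ₂ = 4π²/3.49² ≈ 3.241 (4× faster decay)
  n=3: λ₃ = 9π²/3.49² ≈ 7.293 (9× faster decay)
As t → ∞, higher modes decay exponentially faster. The n=1 mode dominates: φ ~ c₁ sin(πx/3.49) e^{-λ₁t}.
Decay rate: λ₁ = π²/3.49² ≈ 0.81.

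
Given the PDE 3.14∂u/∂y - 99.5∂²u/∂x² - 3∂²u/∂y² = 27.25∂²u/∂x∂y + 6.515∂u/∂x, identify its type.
Rewriting in standard form: -99.5∂²u/∂x² - 27.25∂²u/∂x∂y - 3∂²u/∂y² - 6.515∂u/∂x + 3.14∂u/∂y = 0. The second-order coefficients are A = -99.5, B = -27.25, C = -3. Since B² - 4AC = -451.4375 < 0, this is an elliptic PDE.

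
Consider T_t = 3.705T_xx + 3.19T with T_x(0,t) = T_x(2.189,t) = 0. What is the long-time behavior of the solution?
As t → ∞, T grows unboundedly. With Neumann BCs the constant mode has diffusion eigenvalue 0, so any r > 0 makes it grow like e^(3.19t); solution grows exponentially.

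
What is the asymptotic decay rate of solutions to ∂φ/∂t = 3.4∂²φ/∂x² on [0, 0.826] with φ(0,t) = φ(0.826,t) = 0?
Eigenvalues: λₙ = 3.4n²π²/0.826².
First three modes:
  n=1: λ₁ = 3.4π²/0.826² ≈ 49.183
  n=2: λ₂ = 13.6π²/0.826² ≈ 196.734 (4× faster decay)
  n=3: λ₃ = 30.6π²/0.826² ≈ 442.651 (9× faster decay)
As t → ∞, higher modes decay exponentially faster. The n=1 mode dominates: φ ~ c₁ sin(πx/0.826) e^{-λ₁t}.
Decay rate: λ₁ = 3.4π²/0.826² ≈ 49.183.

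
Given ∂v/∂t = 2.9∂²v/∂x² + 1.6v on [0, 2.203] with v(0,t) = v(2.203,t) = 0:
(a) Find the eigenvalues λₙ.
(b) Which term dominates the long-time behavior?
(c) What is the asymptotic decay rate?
Eigenvalues: λₙ = 2.9n²π²/2.203² - 1.6.
First three modes:
  n=1: λ₁ = 2.9π²/2.203² - 1.6 ≈ 4.298
  n=2: λ₂ = 11.6π²/2.203² - 1.6 ≈ 21.99
  n=3: λ₃ = 26.1π²/2.203² - 1.6 ≈ 51.478
Since 2.9π²/2.203² ≈ 5.898 > 1.6, all λₙ > 0.
The n=1 mode decays slowest → dominates as t → ∞.
Asymptotic: v ~ c₁ sin(πx/2.203) e^{-λ₁t} with decay rate λ₁ ≈ 4.298.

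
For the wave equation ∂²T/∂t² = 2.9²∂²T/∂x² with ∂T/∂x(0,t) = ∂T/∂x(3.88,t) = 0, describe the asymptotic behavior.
T oscillates about a mean that drifts linearly in t (generically unbounded; no decay). There is no damping, so the nonconstant modes persist as standing waves (energy conserved, no decay). But with Neumann conditions at both ends the constant mode has eigenvalue 0: the spatial mean M(t) of T satisfies M'' = 0, so M(t) = M(0) + M'(0)·t. Unless the initial velocity has zero mean (∫T_t(x,0)dx = 0), the solution grows linearly in t (unbounded, though not exponentially); if it does have zero mean, the solution stays bounded and simply oscillates.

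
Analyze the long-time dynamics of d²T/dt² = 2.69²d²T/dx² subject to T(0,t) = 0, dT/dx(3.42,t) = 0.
Long-time behavior: T oscillates (no decay). Energy is conserved; the solution oscillates indefinitely as standing waves.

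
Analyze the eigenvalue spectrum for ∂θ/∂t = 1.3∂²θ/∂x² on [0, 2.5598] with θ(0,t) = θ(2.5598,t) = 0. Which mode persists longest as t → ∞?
Eigenvalues: λₙ = 1.3n²π²/2.5598².
First three modes:
  n=1: λ₁ = 1.3π²/2.5598² ≈ 1.958
  n=2: λ₂ = 5.2π²/2.5598² ≈ 7.832 (4× faster decay)
  n=3: λ₃ = 11.7π²/2.5598² ≈ 17.623 (9× faster decay)
As t → ∞, higher modes decay exponentially faster. The n=1 mode dominates: θ ~ c₁ sin(πx/2.5598) e^{-λ₁t}.
Decay rate: λ₁ = 1.3π²/2.5598² ≈ 1.958.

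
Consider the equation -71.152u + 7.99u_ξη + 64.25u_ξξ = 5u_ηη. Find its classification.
Rewriting in standard form: 64.25u_ξξ + 7.99u_ξη - 5u_ηη - 71.152u = 0. Hyperbolic. (A = 64.25, B = 7.99, C = -5 gives B² - 4AC = 1348.8401.)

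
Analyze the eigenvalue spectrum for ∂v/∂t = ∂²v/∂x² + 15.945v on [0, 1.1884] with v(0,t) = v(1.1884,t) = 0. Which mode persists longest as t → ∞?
Eigenvalues: λₙ = n²π²/1.1884² - 15.945.
First three modes:
  n=1: λ₁ = π²/1.1884² - 15.945 ≈ -8.957
  n=2: λ₂ = 4π²/1.1884² - 15.945 ≈ 12.008
  n=3: λ₃ = 9π²/1.1884² - 15.945 ≈ 46.95
Since π²/1.1884² ≈ 6.988 < 15.945, λ₁ < 0.
The n=1 mode grows fastest (−λₙ is largest for n=1) → dominates.
Asymptotic: v ~ c₁ sin(πx/1.1884) e^{8.957t} (exponential growth at rate −λ₁ ≈ 8.957).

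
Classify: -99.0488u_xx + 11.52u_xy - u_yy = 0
Elliptic (discriminant = -263.4848).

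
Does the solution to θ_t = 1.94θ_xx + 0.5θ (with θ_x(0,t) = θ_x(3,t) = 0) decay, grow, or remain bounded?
θ grows unboundedly. With Neumann BCs the constant mode has diffusion eigenvalue 0, so any r > 0 makes it grow like e^(0.5t); solution grows exponentially.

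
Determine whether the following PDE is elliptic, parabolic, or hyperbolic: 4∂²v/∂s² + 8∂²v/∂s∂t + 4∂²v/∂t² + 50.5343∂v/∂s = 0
Coefficients: A = 4, B = 8, C = 4. B² - 4AC = 0, which is zero, so the equation is parabolic.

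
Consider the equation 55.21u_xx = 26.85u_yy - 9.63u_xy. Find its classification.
Rewriting in standard form: 55.21u_xx + 9.63u_xy - 26.85u_yy = 0. Hyperbolic. (A = 55.21, B = 9.63, C = -26.85 gives B² - 4AC = 6022.2909.)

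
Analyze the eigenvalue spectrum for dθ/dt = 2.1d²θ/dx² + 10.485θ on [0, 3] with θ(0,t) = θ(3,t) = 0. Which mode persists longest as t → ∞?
Eigenvalues: λₙ = 2.1n²π²/3² - 10.485.
First three modes:
  n=1: λ₁ = 2.1π²/3² - 10.485 ≈ -8.182
  n=2: λ₂ = 8.4π²/3² - 10.485 ≈ -1.273
  n=3: λ₃ = 18.9π²/3² - 10.485 ≈ 10.241
Since 2.1π²/3² ≈ 2.303 < 10.485, λ₁ < 0.
The n=1 mode grows fastest (−λₙ is largest for n=1) → dominates.
Asymptotic: θ ~ c₁ sin(πx/3) e^{8.182t} (exponential growth at rate −λ₁ ≈ 8.182).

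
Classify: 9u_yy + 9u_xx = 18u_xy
Rewriting in standard form: 9u_xx - 18u_xy + 9u_yy = 0. Parabolic (discriminant = 0).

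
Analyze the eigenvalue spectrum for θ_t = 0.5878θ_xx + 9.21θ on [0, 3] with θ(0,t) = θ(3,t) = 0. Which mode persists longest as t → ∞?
Eigenvalues: λₙ = 0.5878n²π²/3² - 9.21.
First three modes:
  n=1: λ₁ = 0.5878π²/3² - 9.21 ≈ -8.565
  n=2: λ₂ = 2.3512π²/3² - 9.21 ≈ -6.632
  n=3: λ₃ = 5.2902π²/3² - 9.21 ≈ -3.409
Since 0.5878π²/3² ≈ 0.645 < 9.21, λ₁ < 0.
The n=1 mode grows fastest (−λₙ is largest for n=1) → dominates.
Asymptotic: θ ~ c₁ sin(πx/3) e^{8.565t} (exponential growth at rate −λ₁ ≈ 8.565).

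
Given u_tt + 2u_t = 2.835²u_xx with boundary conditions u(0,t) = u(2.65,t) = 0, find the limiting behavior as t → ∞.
u → 0. Damping (γ=2) dissipates energy; oscillations decay exponentially.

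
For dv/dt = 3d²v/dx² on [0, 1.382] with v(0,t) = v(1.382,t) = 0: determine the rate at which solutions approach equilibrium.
Eigenvalues: λₙ = 3n²π²/1.382².
First three modes:
  n=1: λ₁ = 3π²/1.382² ≈ 15.503
  n=2: λ₂ = 12π²/1.382² ≈ 62.01 (4× faster decay)
  n=3: λ₃ = 27π²/1.382² ≈ 139.524 (9× faster decay)
As t → ∞, higher modes decay exponentially faster. The n=1 mode dominates: v ~ c₁ sin(πx/1.382) e^{-λ₁t}.
Decay rate: λ₁ = 3π²/1.382² ≈ 15.503.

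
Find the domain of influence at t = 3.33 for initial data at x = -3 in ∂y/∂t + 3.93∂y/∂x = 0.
At x = 10.0869. The characteristic carries data from (-3, 0) to (10.0869, 3.33).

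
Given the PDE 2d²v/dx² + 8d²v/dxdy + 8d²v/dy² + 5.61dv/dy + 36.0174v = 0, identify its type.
The second-order coefficients are A = 2, B = 8, C = 8. Since B² - 4AC = 0 = 0, this is a parabolic PDE.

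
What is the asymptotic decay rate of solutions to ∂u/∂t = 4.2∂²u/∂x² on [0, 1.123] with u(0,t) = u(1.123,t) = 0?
Eigenvalues: λₙ = 4.2n²π²/1.123².
First three modes:
  n=1: λ₁ = 4.2π²/1.123² ≈ 32.869
  n=2: λ₂ = 16.8π²/1.123² ≈ 131.477 (4× faster decay)
  n=3: λ₃ = 37.8π²/1.123² ≈ 295.823 (9× faster decay)
As t → ∞, higher modes decay exponentially faster. The n=1 mode dominates: u ~ c₁ sin(πx/1.123) e^{-λ₁t}.
Decay rate: λ₁ = 4.2π²/1.123² ≈ 32.869.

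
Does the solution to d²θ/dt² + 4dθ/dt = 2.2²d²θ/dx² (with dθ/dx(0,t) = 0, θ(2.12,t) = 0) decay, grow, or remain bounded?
θ → 0. Damping (γ=4) dissipates energy; oscillations decay exponentially.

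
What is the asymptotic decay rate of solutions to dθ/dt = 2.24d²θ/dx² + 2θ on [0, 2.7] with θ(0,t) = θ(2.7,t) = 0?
Eigenvalues: λₙ = 2.24n²π²/2.7² - 2.
First three modes:
  n=1: λ₁ = 2.24π²/2.7² - 2 ≈ 1.033
  n=2: λ₂ = 8.96π²/2.7² - 2 ≈ 10.131
  n=3: λ₃ = 20.16π²/2.7² - 2 ≈ 25.294
Since 2.24π²/2.7² ≈ 3.033 > 2, all λₙ > 0.
The n=1 mode decays slowest → dominates as t → ∞.
Asymptotic: θ ~ c₁ sin(πx/2.7) e^{-λ₁t} with decay rate λ₁ ≈ 1.033.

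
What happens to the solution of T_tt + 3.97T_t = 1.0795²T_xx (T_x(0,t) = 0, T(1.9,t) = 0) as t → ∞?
T → 0. Damping (γ=3.97) dissipates energy; oscillations decay exponentially.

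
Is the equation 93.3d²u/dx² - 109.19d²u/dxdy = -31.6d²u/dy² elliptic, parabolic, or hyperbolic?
Rewriting in standard form: 93.3d²u/dx² - 109.19d²u/dxdy + 31.6d²u/dy² = 0. Computing B² - 4AC with A = 93.3, B = -109.19, C = 31.6: discriminant = 129.3361 (positive). Answer: hyperbolic.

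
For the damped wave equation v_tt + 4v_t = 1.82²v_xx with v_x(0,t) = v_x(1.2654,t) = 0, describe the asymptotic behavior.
v → constant (steady state). Damping (γ=4) dissipates the nonconstant modes; with Neumann BCs the spatial average obeys M''+γM'=0 and tends to a finite limit.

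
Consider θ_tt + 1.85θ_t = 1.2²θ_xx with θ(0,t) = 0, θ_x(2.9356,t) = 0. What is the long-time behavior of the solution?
As t → ∞, θ → 0. Damping (γ=1.85) dissipates energy; oscillations decay exponentially.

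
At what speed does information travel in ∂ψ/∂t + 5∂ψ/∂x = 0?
Speed = 5. Information travels along x - 5t = const (rightward).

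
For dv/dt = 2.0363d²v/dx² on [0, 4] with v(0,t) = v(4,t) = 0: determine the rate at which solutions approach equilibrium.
Eigenvalues: λₙ = 2.0363n²π²/4².
First three modes:
  n=1: λ₁ = 2.0363π²/4² ≈ 1.256
  n=2: λ₂ = 8.1452π²/4² ≈ 5.024 (4× faster decay)
  n=3: λ₃ = 18.3267π²/4² ≈ 11.305 (9× faster decay)
As t → ∞, higher modes decay exponentially faster. The n=1 mode dominates: v ~ c₁ sin(πx/4) e^{-λ₁t}.
Decay rate: λ₁ = 2.0363π²/4² ≈ 1.256.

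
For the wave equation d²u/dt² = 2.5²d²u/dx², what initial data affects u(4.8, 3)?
Domain of dependence: [-2.7, 12.3]. Signals travel at speed 2.5, so data within |x - 4.8| ≤ 2.5·3 = 7.5 can reach the point.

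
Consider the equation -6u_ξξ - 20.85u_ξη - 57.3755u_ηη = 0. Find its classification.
Elliptic. (A = -6, B = -20.85, C = -57.3755 gives B² - 4AC = -942.2895.)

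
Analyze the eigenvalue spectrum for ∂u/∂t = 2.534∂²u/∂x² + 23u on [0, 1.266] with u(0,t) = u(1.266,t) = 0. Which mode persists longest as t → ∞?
Eigenvalues: λₙ = 2.534n²π²/1.266² - 23.
First three modes:
  n=1: λ₁ = 2.534π²/1.266² - 23 ≈ -7.396
  n=2: λ₂ = 10.136π²/1.266² - 23 ≈ 39.416
  n=3: λ₃ = 22.806π²/1.266² - 23 ≈ 117.437
Since 2.534π²/1.266² ≈ 15.604 < 23, λ₁ < 0.
The n=1 mode grows fastest (−λₙ is largest for n=1) → dominates.
Asymptotic: u ~ c₁ sin(πx/1.266) e^{7.396t} (exponential growth at rate −λ₁ ≈ 7.396).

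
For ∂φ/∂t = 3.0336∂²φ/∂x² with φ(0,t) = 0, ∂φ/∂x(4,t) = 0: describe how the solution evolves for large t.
φ → 0. Heat escapes through the Dirichlet boundary.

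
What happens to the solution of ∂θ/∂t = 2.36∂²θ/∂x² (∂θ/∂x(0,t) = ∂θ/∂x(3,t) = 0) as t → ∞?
θ → constant (steady state). Heat is conserved (no flux at boundaries); solution approaches the spatial average.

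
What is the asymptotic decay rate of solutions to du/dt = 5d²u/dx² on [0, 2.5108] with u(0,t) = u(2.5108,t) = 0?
Eigenvalues: λₙ = 5n²π²/2.5108².
First three modes:
  n=1: λ₁ = 5π²/2.5108² ≈ 7.828
  n=2: λ₂ = 20π²/2.5108² ≈ 31.312 (4× faster decay)
  n=3: λ₃ = 45π²/2.5108² ≈ 70.451 (9× faster decay)
As t → ∞, higher modes decay exponentially faster. The n=1 mode dominates: u ~ c₁ sin(πx/2.5108) e^{-λ₁t}.
Decay rate: λ₁ = 5π²/2.5108² ≈ 7.828.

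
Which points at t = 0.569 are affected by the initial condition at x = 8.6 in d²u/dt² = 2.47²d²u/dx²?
Domain of influence: [7.19457, 10.00543]. Data at x = 8.6 spreads outward at speed 2.47.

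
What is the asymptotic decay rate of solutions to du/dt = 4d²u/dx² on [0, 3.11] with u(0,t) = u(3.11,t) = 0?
Eigenvalues: λₙ = 4n²π²/3.11².
First three modes:
  n=1: λ₁ = 4π²/3.11² ≈ 4.082
  n=2: λ₂ = 16π²/3.11² ≈ 16.327 (4× faster decay)
  n=3: λ₃ = 36π²/3.11² ≈ 36.735 (9× faster decay)
As t → ∞, higher modes decay exponentially faster. The n=1 mode dominates: u ~ c₁ sin(πx/3.11) e^{-λ₁t}.
Decay rate: λ₁ = 4π²/3.11² ≈ 4.082.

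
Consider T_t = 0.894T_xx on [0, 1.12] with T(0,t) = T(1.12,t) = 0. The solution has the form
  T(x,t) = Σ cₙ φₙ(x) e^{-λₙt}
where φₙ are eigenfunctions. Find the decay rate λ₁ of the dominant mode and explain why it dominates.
Eigenvalues: λₙ = 0.894n²π²/1.12².
First three modes:
  n=1: λ₁ = 0.894π²/1.12² ≈ 7.034
  n=2: λ₂ = 3.576π²/1.12² ≈ 28.136 (4× faster decay)
  n=3: λ₃ = 8.046π²/1.12² ≈ 63.306 (9× faster decay)
As t → ∞, higher modes decay exponentially faster. The n=1 mode dominates: T ~ c₁ sin(πx/1.12) e^{-λ₁t}.
Decay rate: λ₁ = 0.894π²/1.12² ≈ 7.034.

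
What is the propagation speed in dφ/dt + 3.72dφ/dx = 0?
Speed = 3.72. Information travels along x - 3.72t = const (rightward).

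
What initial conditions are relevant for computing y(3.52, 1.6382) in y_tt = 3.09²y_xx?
Domain of dependence: [-1.542038, 8.582038]. Signals travel at speed 3.09, so data within |x - 3.52| ≤ 3.09·1.6382 = 5.062038 can reach the point.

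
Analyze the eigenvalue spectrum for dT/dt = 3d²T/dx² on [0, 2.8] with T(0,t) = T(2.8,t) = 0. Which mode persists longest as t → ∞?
Eigenvalues: λₙ = 3n²π²/2.8².
First three modes:
  n=1: λ₁ = 3π²/2.8² ≈ 3.777
  n=2: λ₂ = 12π²/2.8² ≈ 15.107 (4× faster decay)
  n=3: λ₃ = 27π²/2.8² ≈ 33.99 (9× faster decay)
As t → ∞, higher modes decay exponentially faster. The n=1 mode dominates: T ~ c₁ sin(πx/2.8) e^{-λ₁t}.
Decay rate: λ₁ = 3π²/2.8² ≈ 3.777.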